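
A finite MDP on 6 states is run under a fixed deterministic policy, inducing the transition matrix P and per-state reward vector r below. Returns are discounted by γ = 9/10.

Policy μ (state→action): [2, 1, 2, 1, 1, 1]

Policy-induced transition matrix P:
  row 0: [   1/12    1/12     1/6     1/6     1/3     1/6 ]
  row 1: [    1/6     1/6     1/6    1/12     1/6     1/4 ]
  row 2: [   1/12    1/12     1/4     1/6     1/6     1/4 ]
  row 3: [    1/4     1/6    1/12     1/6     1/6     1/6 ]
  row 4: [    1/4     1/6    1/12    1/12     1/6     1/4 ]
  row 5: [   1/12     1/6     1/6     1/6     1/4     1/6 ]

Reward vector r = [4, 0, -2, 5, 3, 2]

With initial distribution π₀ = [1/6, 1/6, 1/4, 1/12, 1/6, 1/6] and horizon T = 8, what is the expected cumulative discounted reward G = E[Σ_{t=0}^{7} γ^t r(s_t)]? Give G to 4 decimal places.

t=0: π = [0.1667, 0.1667, 0.2500, 0.0833, 0.1667, 0.1667], E[r] = 1.4167, γ^t·E[r] = 1.416667, running G = 1.416667
t=1: π = [0.1389, 0.1319, 0.1667, 0.1389, 0.2083, 0.2153], E[r] = 1.9722, γ^t·E[r] = 1.775000, running G = 3.191667
t=2: π = [0.1522, 0.1412, 0.1516, 0.1383, 0.2078, 0.2089], E[r] = 2.0382, γ^t·E[r] = 1.650938, running G = 4.842604
t=3: π = [0.1528, 0.1413, 0.1505, 0.1376, 0.2094, 0.2084], E[r] = 2.0432, γ^t·E[r] = 1.489500, running G = 6.332104
t=4: π = [0.1530, 0.1414, 0.1503, 0.1374, 0.2095, 0.2084], E[r] = 2.0438, γ^t·E[r] = 1.340911, running G = 7.673015
t=5: π = [0.1529, 0.1414, 0.1503, 0.1374, 0.2095, 0.2084], E[r] = 2.0438, γ^t·E[r] = 1.206825, running G = 8.879840
t=6: π = [0.1529, 0.1414, 0.1503, 0.1374, 0.2095, 0.2084], E[r] = 2.0438, γ^t·E[r] = 1.086145, running G = 9.965985
t=7: π = [0.1529, 0.1414, 0.1503, 0.1374, 0.2095, 0.2084], E[r] = 2.0438, γ^t·E[r] = 0.977530, running G = 10.943514

G = 10.9435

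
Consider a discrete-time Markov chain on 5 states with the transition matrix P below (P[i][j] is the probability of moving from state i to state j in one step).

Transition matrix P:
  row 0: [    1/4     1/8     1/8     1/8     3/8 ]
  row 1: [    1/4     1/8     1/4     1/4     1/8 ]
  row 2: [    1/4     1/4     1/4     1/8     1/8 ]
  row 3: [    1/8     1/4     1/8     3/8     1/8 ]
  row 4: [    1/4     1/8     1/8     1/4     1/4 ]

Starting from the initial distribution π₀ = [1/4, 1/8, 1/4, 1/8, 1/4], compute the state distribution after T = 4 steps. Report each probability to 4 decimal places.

t=0: π = [0.2500, 0.1250, 0.2500, 0.1250, 0.2500]
t=1: π = [0.2344, 0.1719, 0.1719, 0.2031, 0.2188]
t=2: π = [0.2246, 0.1719, 0.1680, 0.2246, 0.2109]
t=3: π = [0.2219, 0.1741, 0.1675, 0.2290, 0.2075]
t=4: π = [0.2214, 0.1746, 0.1677, 0.2299, 0.2064]

π = [0.2214, 0.1746, 0.1677, 0.2299, 0.2064]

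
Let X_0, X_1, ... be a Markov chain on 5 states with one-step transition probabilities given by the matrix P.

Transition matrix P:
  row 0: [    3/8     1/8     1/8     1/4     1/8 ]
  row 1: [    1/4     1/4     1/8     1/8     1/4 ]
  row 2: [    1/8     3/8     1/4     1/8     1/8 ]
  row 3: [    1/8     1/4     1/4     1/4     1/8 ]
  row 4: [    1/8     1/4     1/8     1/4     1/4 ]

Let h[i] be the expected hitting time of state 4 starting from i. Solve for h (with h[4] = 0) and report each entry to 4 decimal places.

First-step conditioning: h[4] = 0; for i ≠ 4, h[i] = 1 + Σ_k P[i][k]·h[k].
  h[0] = 1 + 3/8·h[0] + 1/8·h[1] + 1/8·h[2] + 1/4·h[3]
  h[1] = 1 + 1/4·h[0] + 1/4·h[1] + 1/8·h[2] + 1/8·h[3]
  h[2] = 1 + 1/8·h[0] + 3/8·h[1] + 1/4·h[2] + 1/8·h[3]
  h[3] = 1 + 1/8·h[0] + 1/4·h[1] + 1/4·h[2] + 1/4·h[3]
Solving the 4×4 linear system over states ≠ 4 gives exactly h = [544/83, 468/83, 524/83, 532/83, 0] (h[4] = 0 is the target).

h = [6.5542, 5.6386, 6.3133, 6.4096, 0.0000]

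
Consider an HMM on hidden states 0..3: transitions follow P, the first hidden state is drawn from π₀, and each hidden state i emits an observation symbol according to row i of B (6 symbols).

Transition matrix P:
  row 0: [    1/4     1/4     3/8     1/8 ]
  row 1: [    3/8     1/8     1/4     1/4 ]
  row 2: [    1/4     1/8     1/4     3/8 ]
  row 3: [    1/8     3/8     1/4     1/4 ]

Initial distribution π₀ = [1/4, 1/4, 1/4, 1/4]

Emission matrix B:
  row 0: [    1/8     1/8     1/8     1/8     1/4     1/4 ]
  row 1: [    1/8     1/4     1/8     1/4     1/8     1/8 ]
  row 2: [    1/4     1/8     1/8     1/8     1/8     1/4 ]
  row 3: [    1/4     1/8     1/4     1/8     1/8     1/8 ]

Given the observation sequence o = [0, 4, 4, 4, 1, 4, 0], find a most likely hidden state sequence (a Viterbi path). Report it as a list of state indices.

path = [3, 1, 0, 0, 1, 0, 2]

t=0: δ = [3.125e-02, 3.125e-02, 6.250e-02, 6.250e-02]  (obs o_0=0)
t=1: δ = [3.906e-03, 2.930e-03, 1.953e-03, 2.930e-03]  ψ = [2, 3, 2, 2]  (obs o_1=4)
t=2: δ = [2.747e-04, 1.373e-04, 1.831e-04, 9.155e-05]  ψ = [1, 3, 0, 1]  (obs o_2=4)
t=3: δ = [1.717e-05, 8.583e-06, 1.287e-05, 8.583e-06]  ψ = [0, 0, 0, 2]  (obs o_3=4)
t=4: δ = [5.364e-07, 1.073e-06, 8.047e-07, 6.035e-07]  ψ = [0, 0, 0, 2]  (obs o_4=1)
t=5: δ = [1.006e-07, 2.829e-08, 3.353e-08, 3.772e-08]  ψ = [1, 3, 1, 2]  (obs o_5=4)
t=6: δ = [3.143e-09, 3.143e-09, 9.430e-09, 3.143e-09]  ψ = [0, 0, 0, 0]  (obs o_6=0)
backtrack: best end state = 2; path = [3, 1, 0, 0, 1, 0, 2]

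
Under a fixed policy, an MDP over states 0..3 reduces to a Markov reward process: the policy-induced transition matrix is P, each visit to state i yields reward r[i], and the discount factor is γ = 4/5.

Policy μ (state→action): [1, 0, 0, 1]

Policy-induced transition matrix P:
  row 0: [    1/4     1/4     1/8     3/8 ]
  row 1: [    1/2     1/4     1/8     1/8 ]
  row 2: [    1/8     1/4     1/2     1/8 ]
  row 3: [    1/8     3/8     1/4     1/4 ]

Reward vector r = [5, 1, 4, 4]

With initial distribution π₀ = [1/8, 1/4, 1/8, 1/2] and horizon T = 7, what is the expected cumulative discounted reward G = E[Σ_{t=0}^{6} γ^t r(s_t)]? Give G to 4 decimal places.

G = 13.3996

t=0: π = [0.1250, 0.2500, 0.1250, 0.5000], E[r] = 3.3750, γ^t·E[r] = 3.375000, running G = 3.375000
t=1: π = [0.2344, 0.3125, 0.2344, 0.2188], E[r] = 3.2969, γ^t·E[r] = 2.637500, running G = 6.012500
t=2: π = [0.2715, 0.2773, 0.2402, 0.2109], E[r] = 3.4395, γ^t·E[r] = 2.201250, running G = 8.213750
t=3: π = [0.2629, 0.2764, 0.2415, 0.2192], E[r] = 3.4338, γ^t·E[r] = 1.758125, running G = 9.971875
t=4: π = [0.2615, 0.2774, 0.2430, 0.2181], E[r] = 3.4293, γ^t·E[r] = 1.404638, running G = 11.376513
t=5: π = [0.2617, 0.2773, 0.2434, 0.2176], E[r] = 3.4299, γ^t·E[r] = 1.123914, running G = 12.500426
t=6: π = [0.2617, 0.2772, 0.2435, 0.2176], E[r] = 3.4301, γ^t·E[r] = 0.899173, running G = 13.399599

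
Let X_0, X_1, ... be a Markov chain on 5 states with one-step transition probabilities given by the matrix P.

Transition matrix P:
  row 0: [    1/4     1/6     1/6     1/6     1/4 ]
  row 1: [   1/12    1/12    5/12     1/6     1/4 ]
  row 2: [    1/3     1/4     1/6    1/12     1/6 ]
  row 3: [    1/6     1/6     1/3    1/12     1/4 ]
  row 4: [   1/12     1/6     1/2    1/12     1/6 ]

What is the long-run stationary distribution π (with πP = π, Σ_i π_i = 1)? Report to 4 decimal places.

π = [0.2013, 0.1769, 0.2993, 0.1148, 0.2077]

Balance equations π_j = Σ_i π_i·P[i][j]:
  π_0 = 1/4·π_0 + 1/12·π_1 + 1/3·π_2 + 1/6·π_3 + 1/12·π_4
  π_1 = 1/6·π_0 + 1/12·π_1 + 1/4·π_2 + 1/6·π_3 + 1/6·π_4
  π_2 = 1/6·π_0 + 5/12·π_1 + 1/6·π_2 + 1/3·π_3 + 1/2·π_4
  π_3 = 1/6·π_0 + 1/6·π_1 + 1/12·π_2 + 1/12·π_3 + 1/12·π_4
  normalize: π_0 + π_1 + π_2 + π_3 + π_4 = 1
Solving the linear system gives exactly π = [5403/26845, 4748/26845, 618/2065, 3083/26845, 429/2065].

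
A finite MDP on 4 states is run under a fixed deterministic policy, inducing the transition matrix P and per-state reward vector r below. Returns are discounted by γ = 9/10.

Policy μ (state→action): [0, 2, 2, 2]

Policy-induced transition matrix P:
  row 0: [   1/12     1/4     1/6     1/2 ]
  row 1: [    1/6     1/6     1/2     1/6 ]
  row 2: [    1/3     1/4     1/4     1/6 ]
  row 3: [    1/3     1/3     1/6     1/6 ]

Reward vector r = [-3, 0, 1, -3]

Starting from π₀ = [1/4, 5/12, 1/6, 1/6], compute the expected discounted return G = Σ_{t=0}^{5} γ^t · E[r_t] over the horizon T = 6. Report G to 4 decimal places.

t=0: π = [0.2500, 0.4167, 0.1667, 0.1667], E[r] = -1.0833, γ^t·E[r] = -1.083333, running G = -1.083333
t=1: π = [0.2014, 0.2292, 0.3194, 0.2500], E[r] = -1.0347, γ^t·E[r] = -0.931250, running G = -2.014583
t=2: π = [0.2448, 0.2517, 0.2697, 0.2338], E[r] = -1.1661, γ^t·E[r] = -0.944531, running G = -2.959115
t=3: π = [0.2302, 0.2485, 0.2731, 0.2483], E[r] = -1.1623, γ^t·E[r] = -0.847301, running G = -3.806415
t=4: π = [0.2344, 0.2500, 0.2723, 0.2434], E[r] = -1.1610, γ^t·E[r] = -0.761756, running G = -4.568171
t=5: π = [0.2331, 0.2495, 0.2727, 0.2448], E[r] = -1.1609, γ^t·E[r] = -0.685513, running G = -5.253684

G = -5.2537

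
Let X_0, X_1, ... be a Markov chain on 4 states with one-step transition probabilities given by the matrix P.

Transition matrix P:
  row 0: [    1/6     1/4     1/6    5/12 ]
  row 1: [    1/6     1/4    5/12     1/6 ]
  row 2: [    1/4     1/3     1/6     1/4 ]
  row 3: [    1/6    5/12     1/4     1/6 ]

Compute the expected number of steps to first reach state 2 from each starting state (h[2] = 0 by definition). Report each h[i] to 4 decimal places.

h = [3.7959, 2.9388, 0.0000, 3.4286]

First-step conditioning: h[2] = 0; for i ≠ 2, h[i] = 1 + Σ_k P[i][k]·h[k].
  h[0] = 1 + 1/6·h[0] + 1/4·h[1] + 5/12·h[3]
  h[1] = 1 + 1/6·h[0] + 1/4·h[1] + 1/6·h[3]
  h[3] = 1 + 1/6·h[0] + 5/12·h[1] + 1/6·h[3]
Solving the 3×3 linear system over states ≠ 2 gives exactly h = [186/49, 144/49, 0, 24/7] (h[2] = 0 is the target).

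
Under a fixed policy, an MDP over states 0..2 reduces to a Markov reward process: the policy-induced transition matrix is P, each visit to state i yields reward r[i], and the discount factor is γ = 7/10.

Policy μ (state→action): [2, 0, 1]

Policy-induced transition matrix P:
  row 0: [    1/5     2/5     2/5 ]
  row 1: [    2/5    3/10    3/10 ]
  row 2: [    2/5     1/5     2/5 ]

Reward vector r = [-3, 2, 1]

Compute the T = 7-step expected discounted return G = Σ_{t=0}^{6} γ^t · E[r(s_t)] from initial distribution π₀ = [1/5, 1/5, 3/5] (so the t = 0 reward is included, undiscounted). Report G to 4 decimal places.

t=0: π = [0.2000, 0.2000, 0.6000], E[r] = 0.4000, γ^t·E[r] = 0.400000, running G = 0.400000
t=1: π = [0.3600, 0.2600, 0.3800], E[r] = -0.1800, γ^t·E[r] = -0.126000, running G = 0.274000
t=2: π = [0.3280, 0.2980, 0.3740], E[r] = -0.0140, γ^t·E[r] = -0.006860, running G = 0.267140
t=3: π = [0.3344, 0.2954, 0.3702], E[r] = -0.0422, γ^t·E[r] = -0.014475, running G = 0.252665
t=4: π = [0.3331, 0.2964, 0.3705], E[r] = -0.0361, γ^t·E[r] = -0.008658, running G = 0.244007
t=5: π = [0.3334, 0.2963, 0.3704], E[r] = -0.0372, γ^t·E[r] = -0.006259, running G = 0.237749
t=6: π = [0.3333, 0.2963, 0.3704], E[r] = -0.0370, γ^t·E[r] = -0.004353, running G = 0.233396

G = 0.2334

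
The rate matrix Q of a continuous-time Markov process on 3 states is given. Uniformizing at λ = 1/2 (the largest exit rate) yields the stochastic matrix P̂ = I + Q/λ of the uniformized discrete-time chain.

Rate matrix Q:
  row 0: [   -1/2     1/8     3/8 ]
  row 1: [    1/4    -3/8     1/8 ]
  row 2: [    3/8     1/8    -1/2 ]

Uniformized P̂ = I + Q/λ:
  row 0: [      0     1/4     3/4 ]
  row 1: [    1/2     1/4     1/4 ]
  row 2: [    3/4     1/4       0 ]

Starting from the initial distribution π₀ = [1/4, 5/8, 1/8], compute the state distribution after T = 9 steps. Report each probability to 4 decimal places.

t=0: π = [0.2500, 0.6250, 0.1250]
t=1: π = [0.4063, 0.2500, 0.3438]
t=2: π = [0.3828, 0.2500, 0.3672]
t=3: π = [0.4004, 0.2500, 0.3496]
t=4: π = [0.3872, 0.2500, 0.3628]
t=5: π = [0.3971, 0.2500, 0.3529]
t=6: π = [0.3897, 0.2500, 0.3603]
t=7: π = [0.3952, 0.2500, 0.3548]
t=8: π = [0.3911, 0.2500, 0.3589]
t=9: π = [0.3942, 0.2500, 0.3558]

π = [0.3942, 0.2500, 0.3558]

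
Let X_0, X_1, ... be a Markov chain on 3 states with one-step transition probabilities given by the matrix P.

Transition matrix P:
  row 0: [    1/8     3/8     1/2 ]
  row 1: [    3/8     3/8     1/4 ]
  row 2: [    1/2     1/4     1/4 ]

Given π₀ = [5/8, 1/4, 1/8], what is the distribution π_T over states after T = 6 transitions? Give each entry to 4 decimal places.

π = [0.3338, 0.3332, 0.3330]

t=0: π = [0.6250, 0.2500, 0.1250]
t=1: π = [0.2344, 0.3594, 0.4063]
t=2: π = [0.3672, 0.3242, 0.3086]
t=3: π = [0.3218, 0.3364, 0.3418]
t=4: π = [0.3373, 0.3323, 0.3304]
t=5: π = [0.3320, 0.3337, 0.3343]
t=6: π = [0.3338, 0.3332, 0.3330]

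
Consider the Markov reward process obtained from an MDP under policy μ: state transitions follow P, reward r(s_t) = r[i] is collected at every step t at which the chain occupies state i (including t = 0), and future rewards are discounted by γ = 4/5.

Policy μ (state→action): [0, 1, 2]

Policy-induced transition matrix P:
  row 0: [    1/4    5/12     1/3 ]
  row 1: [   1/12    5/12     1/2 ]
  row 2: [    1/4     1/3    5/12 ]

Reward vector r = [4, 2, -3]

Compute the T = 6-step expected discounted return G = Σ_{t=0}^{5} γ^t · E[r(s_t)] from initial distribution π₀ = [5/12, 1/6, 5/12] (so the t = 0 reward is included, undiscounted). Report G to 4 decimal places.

G = 1.5245

t=0: π = [0.4167, 0.1667, 0.4167], E[r] = 0.7500, γ^t·E[r] = 0.750000, running G = 0.750000
t=1: π = [0.2222, 0.3819, 0.3958], E[r] = 0.4653, γ^t·E[r] = 0.372222, running G = 1.122222
t=2: π = [0.1863, 0.3837, 0.4300], E[r] = 0.2228, γ^t·E[r] = 0.142593, running G = 1.264815
t=3: π = [0.1861, 0.3808, 0.4331], E[r] = 0.2065, γ^t·E[r] = 0.105753, running G = 1.370568
t=4: π = [0.1865, 0.3806, 0.4329], E[r] = 0.2086, γ^t·E[r] = 0.085427, running G = 1.455995
t=5: π = [0.1866, 0.3806, 0.4328], E[r] = 0.2090, γ^t·E[r] = 0.068471, running G = 1.524466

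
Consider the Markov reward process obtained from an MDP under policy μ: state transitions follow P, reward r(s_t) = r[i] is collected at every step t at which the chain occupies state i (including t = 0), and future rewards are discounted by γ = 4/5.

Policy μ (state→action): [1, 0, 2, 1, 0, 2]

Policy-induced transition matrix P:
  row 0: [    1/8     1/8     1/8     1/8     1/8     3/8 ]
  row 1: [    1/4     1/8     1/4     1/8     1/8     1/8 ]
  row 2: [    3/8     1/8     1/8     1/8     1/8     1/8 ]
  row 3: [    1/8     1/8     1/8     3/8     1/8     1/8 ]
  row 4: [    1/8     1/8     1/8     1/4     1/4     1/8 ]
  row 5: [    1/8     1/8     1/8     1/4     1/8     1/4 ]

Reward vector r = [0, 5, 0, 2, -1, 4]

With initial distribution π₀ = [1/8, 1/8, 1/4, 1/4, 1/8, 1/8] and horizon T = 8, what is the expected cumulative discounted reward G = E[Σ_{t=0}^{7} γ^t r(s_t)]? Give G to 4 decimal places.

t=0: π = [0.1250, 0.1250, 0.2500, 0.2500, 0.1250, 0.1250], E[r] = 1.5000, γ^t·E[r] = 1.500000, running G = 1.500000
t=1: π = [0.2031, 0.1250, 0.1406, 0.2188, 0.1406, 0.1719], E[r] = 1.6094, γ^t·E[r] = 1.287500, running G = 2.787500
t=2: π = [0.1758, 0.1250, 0.1406, 0.2188, 0.1426, 0.1973], E[r] = 1.7090, γ^t·E[r] = 1.093750, running G = 3.881250
t=3: π = [0.1758, 0.1250, 0.1406, 0.2222, 0.1428, 0.1936], E[r] = 1.7009, γ^t·E[r] = 0.870875, running G = 4.752125
t=4: π = [0.1758, 0.1250, 0.1406, 0.2226, 0.1429, 0.1931], E[r] = 1.6999, γ^t·E[r] = 0.696288, running G = 5.448413
t=5: π = [0.1758, 0.1250, 0.1406, 0.2226, 0.1429, 0.1931], E[r] = 1.6998, γ^t·E[r] = 0.556989, running G = 6.005401
t=6: π = [0.1758, 0.1250, 0.1406, 0.2227, 0.1429, 0.1931], E[r] = 1.6998, γ^t·E[r] = 0.445587, running G = 6.450988
t=7: π = [0.1758, 0.1250, 0.1406, 0.2227, 0.1429, 0.1931], E[r] = 1.6998, γ^t·E[r] = 0.356469, running G = 6.807457

G = 6.8075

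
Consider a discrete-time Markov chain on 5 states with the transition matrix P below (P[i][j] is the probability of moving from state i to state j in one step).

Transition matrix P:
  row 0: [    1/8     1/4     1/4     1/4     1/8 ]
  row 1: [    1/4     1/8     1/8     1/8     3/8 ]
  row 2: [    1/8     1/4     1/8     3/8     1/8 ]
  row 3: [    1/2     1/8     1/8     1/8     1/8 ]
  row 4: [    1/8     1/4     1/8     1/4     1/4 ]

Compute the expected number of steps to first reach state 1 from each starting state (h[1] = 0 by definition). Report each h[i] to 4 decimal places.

h = [4.5510, 0.0000, 4.6065, 5.0505, 4.5431]

First-step conditioning: h[1] = 0; for i ≠ 1, h[i] = 1 + Σ_k P[i][k]·h[k].
  h[0] = 1 + 1/8·h[0] + 1/4·h[2] + 1/4·h[3] + 1/8·h[4]
  h[2] = 1 + 1/8·h[0] + 1/8·h[2] + 3/8·h[3] + 1/8·h[4]
  h[3] = 1 + 1/2·h[0] + 1/8·h[2] + 1/8·h[3] + 1/8·h[4]
  h[4] = 1 + 1/8·h[0] + 1/8·h[2] + 1/4·h[3] + 1/4·h[4]
Solving the 4×4 linear system over states ≠ 1 gives exactly h = [4592/1009, 0, 4648/1009, 5096/1009, 4584/1009] (h[1] = 0 is the target).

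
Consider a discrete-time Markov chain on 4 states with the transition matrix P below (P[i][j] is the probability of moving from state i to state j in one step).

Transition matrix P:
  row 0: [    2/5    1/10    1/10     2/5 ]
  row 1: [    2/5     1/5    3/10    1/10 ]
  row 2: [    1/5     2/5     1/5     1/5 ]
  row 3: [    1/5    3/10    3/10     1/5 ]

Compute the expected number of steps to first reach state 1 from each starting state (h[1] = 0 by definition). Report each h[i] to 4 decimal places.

First-step conditioning: h[1] = 0; for i ≠ 1, h[i] = 1 + Σ_k P[i][k]·h[k].
  h[0] = 1 + 2/5·h[0] + 1/10·h[2] + 2/5·h[3]
  h[2] = 1 + 1/5·h[0] + 1/5·h[2] + 1/5·h[3]
  h[3] = 1 + 1/5·h[0] + 3/10·h[2] + 1/5·h[3]
Solving the 3×3 linear system over states ≠ 1 gives exactly h = [14/3, 0, 10/3, 11/3] (h[1] = 0 is the target).

h = [4.6667, 0.0000, 3.3333, 3.6667]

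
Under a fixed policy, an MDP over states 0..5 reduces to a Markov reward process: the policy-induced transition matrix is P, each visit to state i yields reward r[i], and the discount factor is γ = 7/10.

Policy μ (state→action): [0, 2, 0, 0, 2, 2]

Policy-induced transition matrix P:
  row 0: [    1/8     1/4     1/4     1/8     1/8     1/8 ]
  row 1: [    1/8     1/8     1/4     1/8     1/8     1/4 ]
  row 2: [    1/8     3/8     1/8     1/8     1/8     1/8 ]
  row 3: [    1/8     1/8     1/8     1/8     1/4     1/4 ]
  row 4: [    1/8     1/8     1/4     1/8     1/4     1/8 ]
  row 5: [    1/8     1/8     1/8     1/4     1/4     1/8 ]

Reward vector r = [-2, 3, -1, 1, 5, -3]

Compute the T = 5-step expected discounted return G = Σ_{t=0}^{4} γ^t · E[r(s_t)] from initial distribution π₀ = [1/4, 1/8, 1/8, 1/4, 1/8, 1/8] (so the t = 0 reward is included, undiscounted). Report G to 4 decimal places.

t=0: π = [0.2500, 0.1250, 0.1250, 0.2500, 0.1250, 0.1250], E[r] = 0.2500, γ^t·E[r] = 0.250000, running G = 0.250000
t=1: π = [0.1250, 0.1875, 0.1875, 0.1406, 0.1875, 0.1719], E[r] = 0.6875, γ^t·E[r] = 0.481250, running G = 0.731250
t=2: π = [0.1250, 0.1875, 0.1875, 0.1465, 0.1875, 0.1660], E[r] = 0.7109, γ^t·E[r] = 0.348359, running G = 1.079609
t=3: π = [0.1250, 0.1875, 0.1875, 0.1458, 0.1875, 0.1667], E[r] = 0.7080, γ^t·E[r] = 0.242847, running G = 1.322456
t=4: π = [0.1250, 0.1875, 0.1875, 0.1458, 0.1875, 0.1667], E[r] = 0.7084, γ^t·E[r] = 0.170081, running G = 1.492537

G = 1.4925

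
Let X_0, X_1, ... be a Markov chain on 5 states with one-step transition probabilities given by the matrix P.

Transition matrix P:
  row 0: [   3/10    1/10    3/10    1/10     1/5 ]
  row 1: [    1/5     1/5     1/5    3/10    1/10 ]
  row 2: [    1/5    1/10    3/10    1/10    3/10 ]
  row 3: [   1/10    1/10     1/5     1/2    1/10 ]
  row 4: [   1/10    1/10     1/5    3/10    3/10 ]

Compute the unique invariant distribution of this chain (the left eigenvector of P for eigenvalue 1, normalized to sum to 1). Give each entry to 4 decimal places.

Balance equations π_j = Σ_i π_i·P[i][j]:
  π_0 = 3/10·π_0 + 1/5·π_1 + 1/5·π_2 + 1/10·π_3 + 1/10·π_4
  π_1 = 1/10·π_0 + 1/5·π_1 + 1/10·π_2 + 1/10·π_3 + 1/10·π_4
  π_2 = 3/10·π_0 + 1/5·π_1 + 3/10·π_2 + 1/5·π_3 + 1/5·π_4
  π_3 = 1/10·π_0 + 3/10·π_1 + 1/10·π_2 + 1/2·π_3 + 3/10·π_4
  normalize: π_0 + π_1 + π_2 + π_3 + π_4 = 1
Solving the linear system gives exactly π = [12/71, 1/9, 154/639, 1393/5112, 1055/5112].

π = [0.1690, 0.1111, 0.2410, 0.2725, 0.2064]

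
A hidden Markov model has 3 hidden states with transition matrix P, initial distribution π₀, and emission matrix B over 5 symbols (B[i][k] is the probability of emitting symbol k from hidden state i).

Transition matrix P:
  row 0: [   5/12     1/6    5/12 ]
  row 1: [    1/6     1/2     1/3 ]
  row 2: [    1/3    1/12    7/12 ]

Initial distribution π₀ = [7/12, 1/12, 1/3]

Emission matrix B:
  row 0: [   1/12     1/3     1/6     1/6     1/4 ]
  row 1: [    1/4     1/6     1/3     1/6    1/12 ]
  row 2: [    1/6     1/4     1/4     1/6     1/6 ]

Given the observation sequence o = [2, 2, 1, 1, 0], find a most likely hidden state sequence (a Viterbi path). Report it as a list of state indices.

t=0: δ = [9.722e-02, 2.778e-02, 8.333e-02]  (obs o_0=2)
t=1: δ = [6.752e-03, 5.401e-03, 1.215e-02]  ψ = [0, 0, 2]  (obs o_1=2)
t=2: δ = [1.350e-03, 4.501e-04, 1.772e-03]  ψ = [2, 1, 2]  (obs o_2=1)
t=3: δ = [1.969e-04, 3.751e-05, 2.585e-04]  ψ = [2, 0, 2]  (obs o_3=1)
t=4: δ = [7.179e-06, 8.205e-06, 2.513e-05]  ψ = [2, 0, 2]  (obs o_4=0)
backtrack: best end state = 2; path = [2, 2, 2, 2, 2]

path = [2, 2, 2, 2, 2]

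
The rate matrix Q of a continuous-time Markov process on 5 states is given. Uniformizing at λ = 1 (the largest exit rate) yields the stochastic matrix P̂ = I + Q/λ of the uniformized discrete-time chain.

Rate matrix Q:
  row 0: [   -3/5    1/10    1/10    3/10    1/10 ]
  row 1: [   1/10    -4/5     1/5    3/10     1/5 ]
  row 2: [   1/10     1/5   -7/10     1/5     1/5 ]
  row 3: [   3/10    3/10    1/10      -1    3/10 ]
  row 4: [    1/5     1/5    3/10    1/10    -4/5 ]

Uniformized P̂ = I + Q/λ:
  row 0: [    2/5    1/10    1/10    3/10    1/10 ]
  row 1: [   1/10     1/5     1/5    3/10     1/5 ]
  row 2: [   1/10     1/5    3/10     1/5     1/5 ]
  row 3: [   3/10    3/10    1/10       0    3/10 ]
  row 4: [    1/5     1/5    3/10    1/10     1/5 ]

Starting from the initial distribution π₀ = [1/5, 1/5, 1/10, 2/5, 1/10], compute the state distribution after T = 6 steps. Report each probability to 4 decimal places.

t=0: π = [0.2000, 0.2000, 0.1000, 0.4000, 0.1000]
t=1: π = [0.2500, 0.2200, 0.1600, 0.1500, 0.2200]
t=2: π = [0.2270, 0.1900, 0.1980, 0.1950, 0.1900]
t=3: π = [0.2261, 0.1968, 0.1966, 0.1837, 0.1968]
t=4: π = [0.2243, 0.1958, 0.1984, 0.1859, 0.1958]
t=5: π = [0.2240, 0.1962, 0.1984, 0.1853, 0.1962]
t=6: π = [0.2239, 0.1961, 0.1985, 0.1854, 0.1961]

π = [0.2239, 0.1961, 0.1985, 0.1854, 0.1961]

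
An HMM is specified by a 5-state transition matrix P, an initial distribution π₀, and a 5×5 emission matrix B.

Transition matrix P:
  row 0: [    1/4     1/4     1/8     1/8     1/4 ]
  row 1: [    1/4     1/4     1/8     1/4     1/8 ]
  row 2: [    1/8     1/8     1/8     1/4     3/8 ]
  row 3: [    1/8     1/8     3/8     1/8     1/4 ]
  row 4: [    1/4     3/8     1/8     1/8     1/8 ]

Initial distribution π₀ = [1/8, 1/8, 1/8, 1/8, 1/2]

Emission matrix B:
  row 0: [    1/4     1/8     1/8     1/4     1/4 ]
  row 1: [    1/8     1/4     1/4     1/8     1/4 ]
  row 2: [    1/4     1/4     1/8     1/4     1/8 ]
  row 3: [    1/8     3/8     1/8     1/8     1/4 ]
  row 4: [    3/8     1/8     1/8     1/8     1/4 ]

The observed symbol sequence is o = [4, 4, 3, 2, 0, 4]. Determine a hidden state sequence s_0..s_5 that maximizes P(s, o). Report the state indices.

path = [4, 1, 3, 2, 4, 1]

t=0: δ = [3.125e-02, 3.125e-02, 1.562e-02, 3.125e-02, 1.250e-01]  (obs o_0=4)
t=1: δ = [7.812e-03, 1.172e-02, 1.953e-03, 3.906e-03, 3.906e-03]  ψ = [4, 4, 4, 4, 4]  (obs o_1=4)
t=2: δ = [7.324e-04, 3.662e-04, 3.662e-04, 3.662e-04, 2.441e-04]  ψ = [1, 1, 1, 1, 0]  (obs o_2=3)
t=3: δ = [2.289e-05, 4.578e-05, 1.717e-05, 1.144e-05, 2.289e-05]  ψ = [0, 0, 3, 0, 0]  (obs o_3=2)
t=4: δ = [2.861e-06, 1.431e-06, 1.431e-06, 1.431e-06, 2.414e-06]  ψ = [1, 1, 1, 1, 2]  (obs o_4=0)
t=5: δ = [1.788e-07, 2.263e-07, 6.706e-08, 8.941e-08, 1.788e-07]  ψ = [0, 4, 3, 0, 0]  (obs o_5=4)
backtrack: best end state = 1; path = [4, 1, 3, 2, 4, 1]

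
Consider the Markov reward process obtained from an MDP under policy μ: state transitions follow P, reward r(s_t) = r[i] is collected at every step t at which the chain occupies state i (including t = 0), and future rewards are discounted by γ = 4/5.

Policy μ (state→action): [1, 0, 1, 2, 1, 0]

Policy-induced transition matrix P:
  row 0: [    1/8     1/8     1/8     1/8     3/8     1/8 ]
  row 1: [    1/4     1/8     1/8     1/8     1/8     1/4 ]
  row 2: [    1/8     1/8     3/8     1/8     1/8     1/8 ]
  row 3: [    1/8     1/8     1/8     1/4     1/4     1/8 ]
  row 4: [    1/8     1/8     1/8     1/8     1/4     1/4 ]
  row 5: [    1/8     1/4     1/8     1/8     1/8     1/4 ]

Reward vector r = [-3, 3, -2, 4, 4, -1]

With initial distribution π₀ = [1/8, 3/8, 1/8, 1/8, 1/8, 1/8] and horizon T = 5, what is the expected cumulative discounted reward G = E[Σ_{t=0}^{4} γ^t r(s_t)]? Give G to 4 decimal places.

G = 3.3303

t=0: π = [0.1250, 0.3750, 0.1250, 0.1250, 0.1250, 0.1250], E[r] = 1.3750, γ^t·E[r] = 1.375000, running G = 1.375000
t=1: π = [0.1719, 0.1406, 0.1563, 0.1406, 0.1875, 0.2031], E[r] = 0.7031, γ^t·E[r] = 0.562500, running G = 1.937500
t=2: π = [0.1426, 0.1504, 0.1641, 0.1426, 0.2090, 0.1914], E[r] = 0.9102, γ^t·E[r] = 0.582500, running G = 2.520000
t=3: π = [0.1438, 0.1489, 0.1660, 0.1428, 0.2046, 0.1938], E[r] = 0.8792, γ^t·E[r] = 0.450125, running G = 2.970125
t=4: π = [0.1436, 0.1492, 0.1665, 0.1429, 0.2044, 0.1934], E[r] = 0.8793, γ^t·E[r] = 0.360175, running G = 3.330300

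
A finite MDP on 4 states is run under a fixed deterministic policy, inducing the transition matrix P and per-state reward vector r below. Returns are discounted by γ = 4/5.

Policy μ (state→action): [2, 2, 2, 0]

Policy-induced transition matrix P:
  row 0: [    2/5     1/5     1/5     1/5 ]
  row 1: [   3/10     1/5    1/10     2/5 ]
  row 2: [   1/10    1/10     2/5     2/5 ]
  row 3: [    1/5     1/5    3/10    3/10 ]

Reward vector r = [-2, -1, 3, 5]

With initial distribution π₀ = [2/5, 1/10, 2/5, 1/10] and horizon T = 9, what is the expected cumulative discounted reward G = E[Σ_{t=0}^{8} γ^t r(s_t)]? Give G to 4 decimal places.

t=0: π = [0.4000, 0.1000, 0.4000, 0.1000], E[r] = 0.8000, γ^t·E[r] = 0.800000, running G = 0.800000
t=1: π = [0.2500, 0.1600, 0.2800, 0.3100], E[r] = 1.7300, γ^t·E[r] = 1.384000, running G = 2.184000
t=2: π = [0.2380, 0.1720, 0.2710, 0.3190], E[r] = 1.7600, γ^t·E[r] = 1.126400, running G = 3.310400
t=3: π = [0.2377, 0.1729, 0.2689, 0.3205], E[r] = 1.7609, γ^t·E[r] = 0.901581, running G = 4.211981
t=4: π = [0.2379, 0.1731, 0.2685, 0.3204], E[r] = 1.7587, γ^t·E[r] = 0.720355, running G = 4.932336
t=5: π = [0.2380, 0.1731, 0.2684, 0.3204], E[r] = 1.7579, γ^t·E[r] = 0.576039, running G = 5.508376
t=6: π = [0.2381, 0.1732, 0.2684, 0.3204], E[r] = 1.7577, γ^t·E[r] = 0.460766, running G = 5.969142
t=7: π = [0.2381, 0.1732, 0.2684, 0.3203], E[r] = 1.7576, γ^t·E[r] = 0.368597, running G = 6.337739
t=8: π = [0.2381, 0.1732, 0.2684, 0.3203], E[r] = 1.7576, γ^t·E[r] = 0.294874, running G = 6.632613

G = 6.6326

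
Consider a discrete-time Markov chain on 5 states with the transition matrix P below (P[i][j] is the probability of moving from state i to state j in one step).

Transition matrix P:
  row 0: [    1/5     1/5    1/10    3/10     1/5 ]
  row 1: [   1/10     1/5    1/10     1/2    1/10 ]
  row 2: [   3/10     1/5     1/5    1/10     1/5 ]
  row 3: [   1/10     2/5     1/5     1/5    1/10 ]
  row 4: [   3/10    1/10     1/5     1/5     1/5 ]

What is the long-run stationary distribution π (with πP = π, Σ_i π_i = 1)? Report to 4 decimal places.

π = [0.1793, 0.2400, 0.1581, 0.2741, 0.1486]

Balance equations π_j = Σ_i π_i·P[i][j]:
  π_0 = 1/5·π_0 + 1/10·π_1 + 3/10·π_2 + 1/10·π_3 + 3/10·π_4
  π_1 = 1/5·π_0 + 1/5·π_1 + 1/5·π_2 + 2/5·π_3 + 1/10·π_4
  π_2 = 1/10·π_0 + 1/10·π_1 + 1/5·π_2 + 1/5·π_3 + 1/5·π_4
  π_3 = 3/10·π_0 + 1/2·π_1 + 1/10·π_2 + 1/5·π_3 + 1/5·π_4
  normalize: π_0 + π_1 + π_2 + π_3 + π_4 = 1
Solving the linear system gives exactly π = [567/3163, 759/3163, 500/3163, 867/3163, 470/3163].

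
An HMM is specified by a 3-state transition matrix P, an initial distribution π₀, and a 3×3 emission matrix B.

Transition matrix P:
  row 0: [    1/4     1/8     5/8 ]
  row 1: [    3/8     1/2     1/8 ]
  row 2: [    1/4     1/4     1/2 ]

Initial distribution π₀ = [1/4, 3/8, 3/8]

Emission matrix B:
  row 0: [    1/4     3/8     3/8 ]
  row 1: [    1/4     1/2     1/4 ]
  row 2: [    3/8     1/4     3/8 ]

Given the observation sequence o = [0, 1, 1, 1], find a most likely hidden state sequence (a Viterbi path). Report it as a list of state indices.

t=0: δ = [6.250e-02, 9.375e-02, 1.406e-01]  (obs o_0=0)
t=1: δ = [1.318e-02, 2.344e-02, 1.758e-02]  ψ = [1, 1, 2]  (obs o_1=1)
t=2: δ = [3.296e-03, 5.859e-03, 2.197e-03]  ψ = [1, 1, 2]  (obs o_2=1)
t=3: δ = [8.240e-04, 1.465e-03, 5.150e-04]  ψ = [1, 1, 0]  (obs o_3=1)
backtrack: best end state = 1; path = [1, 1, 1, 1]

path = [1, 1, 1, 1]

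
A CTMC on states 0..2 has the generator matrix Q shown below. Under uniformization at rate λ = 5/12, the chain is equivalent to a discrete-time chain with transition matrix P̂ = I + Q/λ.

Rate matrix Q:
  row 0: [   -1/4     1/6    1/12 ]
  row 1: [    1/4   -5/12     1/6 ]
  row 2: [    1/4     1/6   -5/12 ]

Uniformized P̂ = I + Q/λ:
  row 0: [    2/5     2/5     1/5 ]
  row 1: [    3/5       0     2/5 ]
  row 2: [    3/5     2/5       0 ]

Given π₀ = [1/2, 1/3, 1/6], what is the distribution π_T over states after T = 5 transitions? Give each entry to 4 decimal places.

t=0: π = [0.5000, 0.3333, 0.1667]
t=1: π = [0.5000, 0.2667, 0.2333]
t=2: π = [0.5000, 0.2933, 0.2067]
t=3: π = [0.5000, 0.2827, 0.2173]
t=4: π = [0.5000, 0.2869, 0.2131]
t=5: π = [0.5000, 0.2852, 0.2148]

π = [0.5000, 0.2852, 0.2148]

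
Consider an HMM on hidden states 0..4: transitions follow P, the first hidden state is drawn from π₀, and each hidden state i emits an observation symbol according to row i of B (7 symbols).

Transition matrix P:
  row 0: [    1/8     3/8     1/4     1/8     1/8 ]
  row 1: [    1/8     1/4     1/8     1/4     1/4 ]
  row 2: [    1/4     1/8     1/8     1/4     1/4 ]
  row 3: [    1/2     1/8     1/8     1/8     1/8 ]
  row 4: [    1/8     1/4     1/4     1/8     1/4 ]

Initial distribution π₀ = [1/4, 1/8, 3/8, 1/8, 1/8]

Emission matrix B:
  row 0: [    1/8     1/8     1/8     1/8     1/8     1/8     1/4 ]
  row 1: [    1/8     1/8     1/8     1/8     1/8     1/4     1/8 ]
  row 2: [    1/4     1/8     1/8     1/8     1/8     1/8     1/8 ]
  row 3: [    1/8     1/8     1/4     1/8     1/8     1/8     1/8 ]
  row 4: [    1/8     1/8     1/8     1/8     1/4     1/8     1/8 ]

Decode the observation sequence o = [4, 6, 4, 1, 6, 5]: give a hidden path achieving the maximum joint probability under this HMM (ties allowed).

t=0: δ = [3.125e-02, 1.562e-02, 4.688e-02, 1.562e-02, 3.125e-02]  (obs o_0=4)
t=1: δ = [2.930e-03, 1.465e-03, 9.766e-04, 1.465e-03, 1.465e-03]  ψ = [2, 0, 0, 2, 2]  (obs o_1=6)
t=2: δ = [9.155e-05, 1.373e-04, 9.155e-05, 4.578e-05, 9.155e-05]  ψ = [3, 0, 0, 0, 0]  (obs o_2=4)
t=3: δ = [2.861e-06, 4.292e-06, 2.861e-06, 4.292e-06, 4.292e-06]  ψ = [2, 0, 0, 1, 1]  (obs o_3=1)
t=4: δ = [5.364e-07, 1.341e-07, 1.341e-07, 1.341e-07, 1.341e-07]  ψ = [3, 0, 4, 1, 1]  (obs o_4=6)
t=5: δ = [8.382e-09, 5.029e-08, 1.676e-08, 8.382e-09, 8.382e-09]  ψ = [0, 0, 0, 0, 0]  (obs o_5=5)
backtrack: best end state = 1; path = [2, 0, 1, 3, 0, 1]

path = [2, 0, 1, 3, 0, 1]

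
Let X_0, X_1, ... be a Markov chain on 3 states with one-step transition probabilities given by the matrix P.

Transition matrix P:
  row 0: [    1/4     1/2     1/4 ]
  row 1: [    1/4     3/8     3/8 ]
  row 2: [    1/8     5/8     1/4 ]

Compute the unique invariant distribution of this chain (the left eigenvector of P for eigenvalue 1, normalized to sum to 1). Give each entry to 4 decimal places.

Balance equations π_j = Σ_i π_i·P[i][j]:
  π_0 = 1/4·π_0 + 1/4·π_1 + 1/8·π_2
  π_1 = 1/2·π_0 + 3/8·π_1 + 5/8·π_2
  normalize: π_0 + π_1 + π_2 = 1
Solving the linear system gives exactly π = [15/71, 34/71, 22/71].

π = [0.2113, 0.4789, 0.3099]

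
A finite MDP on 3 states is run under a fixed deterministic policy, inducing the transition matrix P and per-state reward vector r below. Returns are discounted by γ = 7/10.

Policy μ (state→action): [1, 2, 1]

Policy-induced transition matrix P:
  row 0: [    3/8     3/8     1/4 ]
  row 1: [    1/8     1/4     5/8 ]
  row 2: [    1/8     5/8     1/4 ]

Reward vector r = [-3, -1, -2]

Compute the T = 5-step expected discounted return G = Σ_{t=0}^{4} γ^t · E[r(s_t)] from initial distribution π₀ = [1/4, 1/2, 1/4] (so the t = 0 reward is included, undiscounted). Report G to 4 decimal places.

G = -4.8868

t=0: π = [0.2500, 0.5000, 0.2500], E[r] = -1.7500, γ^t·E[r] = -1.750000, running G = -1.750000
t=1: π = [0.1875, 0.3750, 0.4375], E[r] = -1.8125, γ^t·E[r] = -1.268750, running G = -3.018750
t=2: π = [0.1719, 0.4375, 0.3906], E[r] = -1.7344, γ^t·E[r] = -0.849844, running G = -3.868594
t=3: π = [0.1680, 0.4180, 0.4141], E[r] = -1.7500, γ^t·E[r] = -0.600250, running G = -4.468844
t=4: π = [0.1670, 0.4263, 0.4067], E[r] = -1.7407, γ^t·E[r] = -0.417948, running G = -4.886791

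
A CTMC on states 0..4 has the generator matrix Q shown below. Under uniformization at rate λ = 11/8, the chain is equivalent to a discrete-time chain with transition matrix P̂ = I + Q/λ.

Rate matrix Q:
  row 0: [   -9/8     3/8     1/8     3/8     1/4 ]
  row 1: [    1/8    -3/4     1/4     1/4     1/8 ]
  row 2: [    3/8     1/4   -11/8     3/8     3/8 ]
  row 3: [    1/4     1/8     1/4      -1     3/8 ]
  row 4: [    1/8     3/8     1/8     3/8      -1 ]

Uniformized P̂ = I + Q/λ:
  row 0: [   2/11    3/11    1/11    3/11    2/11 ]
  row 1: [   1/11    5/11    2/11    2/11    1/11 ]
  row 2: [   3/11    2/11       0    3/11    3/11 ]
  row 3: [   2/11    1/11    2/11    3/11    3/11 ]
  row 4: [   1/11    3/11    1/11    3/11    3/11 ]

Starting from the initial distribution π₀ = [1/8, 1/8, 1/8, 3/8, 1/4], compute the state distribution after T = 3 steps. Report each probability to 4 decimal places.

t=0: π = [0.1250, 0.1250, 0.1250, 0.3750, 0.2500]
t=1: π = [0.1591, 0.2159, 0.1250, 0.2614, 0.2386]
t=2: π = [0.1519, 0.2531, 0.1229, 0.2531, 0.2190]
t=3: π = [0.1501, 0.2616, 0.1258, 0.2497, 0.2129]

π = [0.1501, 0.2616, 0.1258, 0.2497, 0.2129]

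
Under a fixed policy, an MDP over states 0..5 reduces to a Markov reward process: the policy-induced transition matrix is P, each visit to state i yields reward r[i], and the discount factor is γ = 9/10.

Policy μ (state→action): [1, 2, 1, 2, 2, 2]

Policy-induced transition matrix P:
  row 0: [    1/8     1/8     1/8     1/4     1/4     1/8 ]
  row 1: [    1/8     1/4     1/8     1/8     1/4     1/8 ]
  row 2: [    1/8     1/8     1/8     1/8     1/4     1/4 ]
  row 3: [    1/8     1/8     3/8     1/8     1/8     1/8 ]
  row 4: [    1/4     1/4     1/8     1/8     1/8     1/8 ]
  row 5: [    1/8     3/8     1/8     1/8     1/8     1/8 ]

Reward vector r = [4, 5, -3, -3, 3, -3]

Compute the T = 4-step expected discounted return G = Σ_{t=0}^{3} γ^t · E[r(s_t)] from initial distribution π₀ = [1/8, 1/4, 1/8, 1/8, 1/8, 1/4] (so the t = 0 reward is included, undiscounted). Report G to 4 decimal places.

G = 2.8716

t=0: π = [0.1250, 0.2500, 0.1250, 0.1250, 0.1250, 0.2500], E[r] = 0.6250, γ^t·E[r] = 0.625000, running G = 0.625000
t=1: π = [0.1406, 0.2344, 0.1563, 0.1406, 0.1875, 0.1406], E[r] = 0.9844, γ^t·E[r] = 0.885938, running G = 1.510938
t=2: π = [0.1484, 0.2129, 0.1602, 0.1426, 0.1914, 0.1445], E[r] = 0.8906, γ^t·E[r] = 0.721406, running G = 2.232344
t=3: π = [0.1489, 0.2117, 0.1606, 0.1436, 0.1902, 0.1450], E[r] = 0.8770, γ^t·E[r] = 0.639299, running G = 2.871643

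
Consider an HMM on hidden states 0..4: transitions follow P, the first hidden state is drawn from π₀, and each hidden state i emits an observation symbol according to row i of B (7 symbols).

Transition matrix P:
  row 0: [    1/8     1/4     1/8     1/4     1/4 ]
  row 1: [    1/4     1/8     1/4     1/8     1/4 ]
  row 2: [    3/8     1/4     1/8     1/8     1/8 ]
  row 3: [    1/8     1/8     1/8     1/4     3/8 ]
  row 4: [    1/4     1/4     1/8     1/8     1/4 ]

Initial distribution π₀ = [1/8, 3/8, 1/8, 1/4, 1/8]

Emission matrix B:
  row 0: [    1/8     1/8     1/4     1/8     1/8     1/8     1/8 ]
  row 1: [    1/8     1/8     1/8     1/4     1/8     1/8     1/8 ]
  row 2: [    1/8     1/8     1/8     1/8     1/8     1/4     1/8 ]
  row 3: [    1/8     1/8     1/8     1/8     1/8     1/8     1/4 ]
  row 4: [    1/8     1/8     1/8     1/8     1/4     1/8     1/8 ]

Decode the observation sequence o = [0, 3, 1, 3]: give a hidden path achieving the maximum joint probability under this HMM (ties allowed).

t=0: δ = [1.562e-02, 4.688e-02, 1.562e-02, 3.125e-02, 1.562e-02]  (obs o_0=0)
t=1: δ = [1.465e-03, 1.465e-03, 1.465e-03, 9.766e-04, 1.465e-03]  ψ = [1, 1, 1, 3, 1]  (obs o_1=3)
t=2: δ = [6.866e-05, 4.578e-05, 4.578e-05, 4.578e-05, 4.578e-05]  ψ = [2, 0, 1, 0, 0]  (obs o_2=1)
t=3: δ = [2.146e-06, 4.292e-06, 1.431e-06, 2.146e-06, 2.146e-06]  ψ = [2, 0, 1, 0, 0]  (obs o_3=3)
backtrack: best end state = 1; path = [1, 2, 0, 1]

path = [1, 2, 0, 1]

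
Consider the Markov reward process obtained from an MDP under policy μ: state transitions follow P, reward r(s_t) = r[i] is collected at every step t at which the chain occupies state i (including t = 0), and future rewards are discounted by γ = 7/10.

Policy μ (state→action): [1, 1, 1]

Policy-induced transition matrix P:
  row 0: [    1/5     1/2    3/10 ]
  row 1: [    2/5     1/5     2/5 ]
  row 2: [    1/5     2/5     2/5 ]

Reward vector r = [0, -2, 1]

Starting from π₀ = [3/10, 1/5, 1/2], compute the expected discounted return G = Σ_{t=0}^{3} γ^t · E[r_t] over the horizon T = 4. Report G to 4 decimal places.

t=0: π = [0.3000, 0.2000, 0.5000], E[r] = 0.1000, γ^t·E[r] = 0.100000, running G = 0.100000
t=1: π = [0.2400, 0.3900, 0.3700], E[r] = -0.4100, γ^t·E[r] = -0.287000, running G = -0.187000
t=2: π = [0.2780, 0.3460, 0.3760], E[r] = -0.3160, γ^t·E[r] = -0.154840, running G = -0.341840
t=3: π = [0.2692, 0.3586, 0.3722], E[r] = -0.3450, γ^t·E[r] = -0.118335, running G = -0.460175

G = -0.4602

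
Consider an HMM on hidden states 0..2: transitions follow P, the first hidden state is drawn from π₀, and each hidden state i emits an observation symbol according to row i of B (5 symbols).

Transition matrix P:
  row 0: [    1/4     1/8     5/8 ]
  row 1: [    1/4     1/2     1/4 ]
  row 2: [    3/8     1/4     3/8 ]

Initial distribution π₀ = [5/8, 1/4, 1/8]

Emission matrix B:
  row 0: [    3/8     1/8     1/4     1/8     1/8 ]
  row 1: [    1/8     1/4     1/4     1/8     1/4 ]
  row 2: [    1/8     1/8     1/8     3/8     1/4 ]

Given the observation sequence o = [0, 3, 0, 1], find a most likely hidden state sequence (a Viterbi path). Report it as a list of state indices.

t=0: δ = [2.344e-01, 3.125e-02, 1.562e-02]  (obs o_0=0)
t=1: δ = [7.324e-03, 3.662e-03, 5.493e-02]  ψ = [0, 0, 0]  (obs o_1=3)
t=2: δ = [7.725e-03, 1.717e-03, 2.575e-03]  ψ = [2, 2, 2]  (obs o_2=0)
t=3: δ = [2.414e-04, 2.414e-04, 6.035e-04]  ψ = [0, 0, 0]  (obs o_3=1)
backtrack: best end state = 2; path = [0, 2, 0, 2]

path = [0, 2, 0, 2]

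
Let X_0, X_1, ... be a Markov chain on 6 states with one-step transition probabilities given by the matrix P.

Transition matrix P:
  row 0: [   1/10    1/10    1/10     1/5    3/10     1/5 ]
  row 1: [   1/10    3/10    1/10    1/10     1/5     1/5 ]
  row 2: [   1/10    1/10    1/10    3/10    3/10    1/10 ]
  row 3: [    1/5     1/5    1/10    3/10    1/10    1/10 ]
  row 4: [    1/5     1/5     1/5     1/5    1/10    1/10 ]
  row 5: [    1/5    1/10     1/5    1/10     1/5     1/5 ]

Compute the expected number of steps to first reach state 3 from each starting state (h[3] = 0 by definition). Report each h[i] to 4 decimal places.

First-step conditioning: h[3] = 0; for i ≠ 3, h[i] = 1 + Σ_k P[i][k]·h[k].
  h[0] = 1 + 1/10·h[0] + 1/10·h[1] + 1/10·h[2] + 3/10·h[4] + 1/5·h[5]
  h[1] = 1 + 1/10·h[0] + 3/10·h[1] + 1/10·h[2] + 1/5·h[4] + 1/5·h[5]
  h[2] = 1 + 1/10·h[0] + 1/10·h[1] + 1/10·h[2] + 3/10·h[4] + 1/10·h[5]
  h[4] = 1 + 1/5·h[0] + 1/5·h[1] + 1/5·h[2] + 1/10·h[4] + 1/10·h[5]
  h[5] = 1 + 1/5·h[0] + 1/10·h[1] + 1/5·h[2] + 1/5·h[4] + 1/5·h[5]
Solving the 5×5 linear system over states ≠ 3 gives exactly h = [9709/1769, 10930/1769, 8651/1769, 0, 9650/1769, 10580/1769] (h[3] = 0 is the target).

h = [5.4884, 6.1786, 4.8903, 0.0000, 5.4551, 5.9808]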